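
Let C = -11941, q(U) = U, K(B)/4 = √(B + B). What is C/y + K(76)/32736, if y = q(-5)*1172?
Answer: 11941/5860 + √38/4092 ≈ 2.0392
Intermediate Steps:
K(B) = 4*√2*√B (K(B) = 4*√(B + B) = 4*√(2*B) = 4*(√2*√B) = 4*√2*√B)
y = -5860 (y = -5*1172 = -5860)
C/y + K(76)/32736 = -11941/(-5860) + (4*√2*√76)/32736 = -11941*(-1/5860) + (4*√2*(2*√19))*(1/32736) = 11941/5860 + (8*√38)*(1/32736) = 11941/5860 + √38/4092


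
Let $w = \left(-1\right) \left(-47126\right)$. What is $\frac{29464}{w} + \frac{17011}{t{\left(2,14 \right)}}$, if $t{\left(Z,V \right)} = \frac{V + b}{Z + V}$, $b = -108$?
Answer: $- \frac{3205949140}{1107461} \approx -2894.9$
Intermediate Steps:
$w = 47126$
$t{\left(Z,V \right)} = \frac{-108 + V}{V + Z}$ ($t{\left(Z,V \right)} = \frac{V - 108}{Z + V} = \frac{-108 + V}{V + Z}$)
$\frac{29464}{w} + \frac{17011}{t{\left(2,14 \right)}} = \frac{29464}{47126} + \frac{17011}{\frac{1}{14 + 2} \left(-108 + 14\right)} = 29464 \cdot \frac{1}{47126} + \frac{17011}{\frac{1}{16} \left(-94\right)} = \frac{14732}{23563} + \frac{17011}{\frac{1}{16} \left(-94\right)} = \frac{14732}{23563} + \frac{17011}{- \frac{47}{8}} = \frac{14732}{23563} + 17011 \left(- \frac{8}{47}\right) = \frac{14732}{23563} - \frac{136088}{47} = - \frac{3205949140}{1107461}$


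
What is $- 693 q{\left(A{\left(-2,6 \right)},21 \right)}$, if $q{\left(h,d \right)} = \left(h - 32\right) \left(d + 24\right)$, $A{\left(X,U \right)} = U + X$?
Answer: $873180$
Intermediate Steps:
$q{\left(h,d \right)} = \left(-32 + h\right) \left(24 + d\right)$
$- 693 q{\left(A{\left(-2,6 \right)},21 \right)} = - 693 \left(-768 - 672 + 24 \left(6 - 2\right) + 21 \left(6 - 2\right)\right) = - 693 \left(-768 - 672 + 24 \cdot 4 + 21 \cdot 4\right) = - 693 \left(-768 - 672 + 96 + 84\right) = \left(-693\right) \left(-1260\right) = 873180$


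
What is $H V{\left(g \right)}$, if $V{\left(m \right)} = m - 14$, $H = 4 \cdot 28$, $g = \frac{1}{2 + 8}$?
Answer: $- \frac{7784}{5} \approx -1556.8$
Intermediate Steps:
$g = \frac{1}{10} \approx 0.1$
$H = 112$
$V{\left(m \right)} = -14 + m$
$H V{\left(g \right)} = 112 \left(-14 + \frac{1}{10}\right) = 112 \left(- \frac{139}{10}\right) = - \frac{7784}{5}$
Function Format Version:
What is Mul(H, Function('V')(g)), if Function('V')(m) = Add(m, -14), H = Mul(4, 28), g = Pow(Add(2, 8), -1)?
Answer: Rational(-7784, 5) ≈ -1556.8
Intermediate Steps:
g = Rational(1, 10) (g = Pow(10, -1) = Rational(1, 10) ≈ 0.10000)
H = 112
Function('V')(m) = Add(-14, m)
Mul(H, Function('V')(g)) = Mul(112, Add(-14, Rational(1, 10))) = Mul(112, Rational(-139, 10)) = Rational(-7784, 5)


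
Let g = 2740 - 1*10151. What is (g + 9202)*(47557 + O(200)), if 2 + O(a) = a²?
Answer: 156811005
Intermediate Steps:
g = -7411 (g = 2740 - 10151 = -7411)
O(a) = -2 + a²
(g + 9202)*(47557 + O(200)) = (-7411 + 9202)*(47557 + (-2 + 200²)) = 1791*(47557 + (-2 + 40000)) = 1791*(47557 + 39998) = 1791*87555 = 156811005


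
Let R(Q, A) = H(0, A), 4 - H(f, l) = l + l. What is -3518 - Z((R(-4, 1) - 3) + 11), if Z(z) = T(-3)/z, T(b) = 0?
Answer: -3518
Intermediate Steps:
H(f, l) = 4 - 2*l (H(f, l) = 4 - (l + l) = 4 - 2*l)
R(Q, A) = 4 - 2*A
Z(z) = 0 (Z(z) = 0/z = 0)
-3518 - Z((R(-4, 1) - 3) + 11) = -3518 - 1*0 = -3518 + 0 = -3518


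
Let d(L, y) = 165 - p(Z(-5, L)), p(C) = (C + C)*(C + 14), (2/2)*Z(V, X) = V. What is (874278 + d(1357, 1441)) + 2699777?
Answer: 3574310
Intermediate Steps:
Z(V, X) = V
p(C) = 2*C*(14 + C) (p(C) = (2*C)*(14 + C) = 2*C*(14 + C))
d(L, y) = 255 (d(L, y) = 165 - 2*(-5)*(14 - 5) = 165 - 2*(-5)*9 = 165 - 1*(-90) = 165 + 90 = 255)
(874278 + d(1357, 1441)) + 2699777 = (874278 + 255) + 2699777 = 874533 + 2699777 = 3574310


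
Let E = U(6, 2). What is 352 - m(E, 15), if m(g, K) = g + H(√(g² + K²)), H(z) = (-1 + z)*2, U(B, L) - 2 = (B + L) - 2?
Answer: 312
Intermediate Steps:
U(B, L) = B + L (U(B, L) = 2 + ((B + L) - 2) = 2 + (-2 + B + L) = B + L)
E = 8 (E = 6 + 2 = 8)
H(z) = -2 + 2*z
m(g, K) = -2 + g + 2*√(K² + g²) (m(g, K) = g + (-2 + 2*√(g² + K²)) = g + (-2 + 2*√(K² + g²)) = -2 + g + 2*√(K² + g²))
352 - m(E, 15) = 352 - (-2 + 8 + 2*√(15² + 8²)) = 352 - (-2 + 8 + 2*√(225 + 64)) = 352 - (-2 + 8 + 2*√289) = 352 - (-2 + 8 + 2*17) = 352 - (-2 + 8 + 34) = 352 - 1*40 = 352 - 40 = 312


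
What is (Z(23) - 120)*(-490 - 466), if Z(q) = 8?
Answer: 107072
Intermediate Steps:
(Z(23) - 120)*(-490 - 466) = (8 - 120)*(-490 - 466) = -112*(-956) = 107072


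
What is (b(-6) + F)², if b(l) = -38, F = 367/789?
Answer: 877048225/622521 ≈ 1408.9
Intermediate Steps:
F = 367/789 (F = 367*(1/789) = 367/789 ≈ 0.46515)
(b(-6) + F)² = (-38 + 367/789)² = (-29615/789)² = 877048225/622521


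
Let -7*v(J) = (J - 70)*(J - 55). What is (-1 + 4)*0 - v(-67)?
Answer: 16714/7 ≈ 2387.7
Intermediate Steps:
v(J) = -(-70 + J)*(-55 + J)/7 (v(J) = -(J - 70)*(J - 55)/7 = -(-70 + J)*(-55 + J)/7)
(-1 + 4)*0 - v(-67) = (-1 + 4)*0 - (-550 - 1/7*(-67)**2 + (125/7)*(-67)) = 3*0 - (-550 - 1/7*4489 - 8375/7) = 0 - (-550 - 4489/7 - 8375/7) = 0 - 1*(-16714/7) = 0 + 16714/7 = 16714/7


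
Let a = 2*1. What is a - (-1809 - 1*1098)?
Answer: 2909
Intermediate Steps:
a = 2
a - (-1809 - 1*1098) = 2 - (-1809 - 1*1098) = 2 - (-1809 - 1098) = 2 - 1*(-2907) = 2 + 2907 = 2909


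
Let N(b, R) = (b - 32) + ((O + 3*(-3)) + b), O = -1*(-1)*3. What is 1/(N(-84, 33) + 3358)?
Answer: 1/3152 ≈ 0.00031726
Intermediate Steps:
O = 3 (O = 1*3 = 3)
N(b, R) = -38 + 2*b (N(b, R) = (b - 32) + ((3 + 3*(-3)) + b) = (-32 + b) + ((3 - 9) + b) = (-32 + b) + (-6 + b) = -38 + 2*b)
1/(N(-84, 33) + 3358) = 1/((-38 + 2*(-84)) + 3358) = 1/((-38 - 168) + 3358) = 1/(-206 + 3358) = 1/3152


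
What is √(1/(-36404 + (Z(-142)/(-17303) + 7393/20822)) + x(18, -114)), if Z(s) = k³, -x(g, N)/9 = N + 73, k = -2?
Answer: √63475153886214975703448154295/13115616647009 ≈ 19.209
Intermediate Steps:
x(g, N) = -657 - 9*N (x(g, N) = -9*(N + 73) = -9*(73 + N) = -657 - 9*N)
Z(s) = -8 (Z(s) = (-2)³ = -8)
√(1/(-36404 + (Z(-142)/(-17303) + 7393/20822)) + x(18, -114)) = √(1/(-36404 + (-8/(-17303) + 7393/20822)) + (-657 - 9*(-114))) = √(1/(-36404 + (-8*(-1/17303) + 7393*(1/20822))) + (-657 + 1026)) = √(1/(-36404 + (8/17303 + 7393/20822)) + 369) = √(1/(-36404 + 128087655/360283066) + 369) = √(1/(-13115616647009/360283066) + 369) = √(-360283066/13115616647009 + 369) = √(4839662182463255/13115616647009) = √63475153886214975703448154295/13115616647009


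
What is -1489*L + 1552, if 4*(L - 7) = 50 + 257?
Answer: -492607/4 ≈ -1.2315e+5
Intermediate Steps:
L = 335/4 (L = 7 + (50 + 257)/4 = 7 + (¼)*307 = 7 + 307/4 = 335/4 ≈ 83.750)
-1489*L + 1552 = -1489*335/4 + 1552 = -498815/4 + 1552 = -492607/4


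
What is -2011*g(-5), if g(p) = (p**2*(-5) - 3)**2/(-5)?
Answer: 32948224/5 ≈ 6.5896e+6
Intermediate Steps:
g(p) = -(-3 - 5*p**2)**2/5 (g(p) = (-5*p**2 - 3)**2*(-1/5) = (-3 - 5*p**2)**2*(-1/5) = -(-3 - 5*p**2)**2/5)
-2011*g(-5) = -(-2011)*(3 + 5*(-5)**2)**2/5 = -(-2011)*(3 + 5*25)**2/5 = -(-2011)*(3 + 125)**2/5 = -(-2011)*128**2/5 = -(-2011)*16384/5 = -2011*(-16384/5) = 32948224/5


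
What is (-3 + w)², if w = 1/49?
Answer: 21316/2401 ≈ 8.8780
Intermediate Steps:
w = 1/49 ≈ 0.020408
(-3 + w)² = (-3 + 1/49)² = (-146/49)² = 21316/2401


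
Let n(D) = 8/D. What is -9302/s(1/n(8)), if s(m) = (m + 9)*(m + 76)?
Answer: -4651/385 ≈ -12.081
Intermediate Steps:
s(m) = (9 + m)*(76 + m)
-9302/s(1/n(8)) = -9302/(684 + (1/(8/8))² + 85/((8/8))) = -9302/(684 + (1/(8*(⅛)))² + 85/((8*(⅛)))) = -9302/(684 + (1/1)² + 85/1) = -9302/(684 + 1² + 85*1) = -9302/(684 + 1 + 85) = -9302/770 = -9302*1/770 = -4651/385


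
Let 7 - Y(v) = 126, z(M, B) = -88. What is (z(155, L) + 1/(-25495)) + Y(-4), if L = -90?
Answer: -5277466/25495 ≈ -207.00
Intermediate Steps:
Y(v) = -119 (Y(v) = 7 - 1*126 = 7 - 126 = -119)
(z(155, L) + 1/(-25495)) + Y(-4) = (-88 + 1/(-25495)) - 119 = (-88 - 1/25495) - 119 = -2243561/25495 - 119 = -5277466/25495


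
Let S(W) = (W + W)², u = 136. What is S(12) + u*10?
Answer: 1936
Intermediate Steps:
S(W) = 4*W² (S(W) = (2*W)² = 4*W²)
S(12) + u*10 = 4*12² + 136*10 = 4*144 + 1360 = 576 + 1360 = 1936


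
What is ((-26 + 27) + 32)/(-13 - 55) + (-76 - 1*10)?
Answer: -5881/68 ≈ -86.485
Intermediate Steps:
((-26 + 27) + 32)/(-13 - 55) + (-76 - 1*10) = (1 + 32)/(-68) + (-76 - 10) = -1/68*33 - 86 = -33/68 - 86 = -5881/68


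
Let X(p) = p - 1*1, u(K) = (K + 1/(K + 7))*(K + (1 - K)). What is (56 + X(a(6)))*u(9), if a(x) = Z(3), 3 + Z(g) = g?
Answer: 7975/16 ≈ 498.44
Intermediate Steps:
u(K) = K + 1/(7 + K) (u(K) = (K + 1/(7 + K))*1 = K + 1/(7 + K))
Z(g) = -3 + g
a(x) = 0 (a(x) = -3 + 3 = 0)
X(p) = -1 + p (X(p) = p - 1 = -1 + p)
(56 + X(a(6)))*u(9) = (56 + (-1 + 0))*((1 + 9² + 7*9)/(7 + 9)) = (56 - 1)*((1 + 81 + 63)/16) = 55*((1/16)*145) = 55*(145/16) = 7975/16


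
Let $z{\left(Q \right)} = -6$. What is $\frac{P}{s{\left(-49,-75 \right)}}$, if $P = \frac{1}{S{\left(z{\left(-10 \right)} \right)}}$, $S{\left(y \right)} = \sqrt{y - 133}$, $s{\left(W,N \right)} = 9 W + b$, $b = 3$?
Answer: $\frac{i \sqrt{139}}{60882} \approx 0.00019365 i$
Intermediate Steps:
$s{\left(W,N \right)} = 3 + 9 W$ ($s{\left(W,N \right)} = 9 W + 3 = 3 + 9 W$)
$S{\left(y \right)} = \sqrt{-133 + y}$
$P = - \frac{i \sqrt{139}}{139}$ ($P = \frac{1}{\sqrt{-133 - 6}} = \frac{1}{\sqrt{-139}} = \frac{1}{i \sqrt{139}} = - \frac{i \sqrt{139}}{139} \approx - 0.084819 i$)
$\frac{P}{s{\left(-49,-75 \right)}} = \frac{\left(- \frac{1}{139}\right) i \sqrt{139}}{3 + 9 \left(-49\right)} = \frac{\left(- \frac{1}{139}\right) i \sqrt{139}}{3 - 441} = \frac{\left(- \frac{1}{139}\right) i \sqrt{139}}{-438} = - \frac{i \sqrt{139}}{139} \left(- \frac{1}{438}\right) = \frac{i \sqrt{139}}{60882}$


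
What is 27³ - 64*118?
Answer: 12131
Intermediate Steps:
27³ - 64*118 = 19683 - 1*7552 = 19683 - 7552 = 12131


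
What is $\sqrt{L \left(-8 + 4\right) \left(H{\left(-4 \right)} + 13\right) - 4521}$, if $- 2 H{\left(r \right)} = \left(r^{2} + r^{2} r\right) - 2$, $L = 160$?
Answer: $i \sqrt{28841} \approx 169.83 i$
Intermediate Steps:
$H{\left(r \right)} = 1 - \frac{r^{2}}{2} - \frac{r^{3}}{2}$ ($H{\left(r \right)} = - \frac{\left(r^{2} + r^{2} r\right) - 2}{2} = - \frac{\left(r^{2} + r^{3}\right) - 2}{2} = - \frac{-2 + r^{2} + r^{3}}{2} = 1 - \frac{r^{2}}{2} - \frac{r^{3}}{2}$)
$\sqrt{L \left(-8 + 4\right) \left(H{\left(-4 \right)} + 13\right) - 4521} = \sqrt{160 \left(-8 + 4\right) \left(\left(1 - \frac{\left(-4\right)^{2}}{2} - \frac{\left(-4\right)^{3}}{2}\right) + 13\right) - 4521} = \sqrt{160 \left(- 4 \left(\left(1 - 8 - -32\right) + 13\right)\right) - 4521} = \sqrt{160 \left(- 4 \left(\left(1 - 8 + 32\right) + 13\right)\right) - 4521} = \sqrt{160 \left(- 4 \left(25 + 13\right)\right) - 4521} = \sqrt{160 \left(\left(-4\right) 38\right) - 4521} = \sqrt{160 \left(-152\right) - 4521} = \sqrt{-24320 - 4521} = \sqrt{-28841} = i \sqrt{28841}$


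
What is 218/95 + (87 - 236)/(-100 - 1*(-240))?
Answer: 3273/2660 ≈ 1.2305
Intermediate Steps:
218/95 + (87 - 236)/(-100 - 1*(-240)) = 218*(1/95) - 149/(-100 + 240) = 218/95 - 149/140 = 3273/2660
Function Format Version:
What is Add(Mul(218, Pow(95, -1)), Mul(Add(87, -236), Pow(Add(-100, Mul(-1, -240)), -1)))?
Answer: Rational(3273, 2660) ≈ 1.2305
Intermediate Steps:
Add(Mul(218, Pow(95, -1)), Mul(Add(87, -236), Pow(Add(-100, Mul(-1, -240)), -1))) = Add(Mul(218, Rational(1, 95)), Mul(-149, Pow(Add(-100, 240), -1))) = Add(Rational(218, 95), Mul(-149, Pow(140, -1))) = Add(Rational(218, 95), Mul(-149, Rational(1, 140))) = Add(Rational(218, 95), Rational(-149, 140)) = Rational(3273, 2660)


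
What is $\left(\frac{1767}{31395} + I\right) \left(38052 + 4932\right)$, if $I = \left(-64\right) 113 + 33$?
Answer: $- \frac{3238283286864}{10465} \approx -3.0944 \cdot 10^{8}$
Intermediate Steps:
$I = -7199$ ($I = -7232 + 33 = -7199$)
$\left(\frac{1767}{31395} + I\right) \left(38052 + 4932\right) = \left(\frac{1767}{31395} - 7199\right) \left(38052 + 4932\right) = \left(1767 \cdot \frac{1}{31395} - 7199\right) 42984 = \left(\frac{589}{10465} - 7199\right) 42984 = \left(- \frac{75336946}{10465}\right) 42984 = - \frac{3238283286864}{10465}$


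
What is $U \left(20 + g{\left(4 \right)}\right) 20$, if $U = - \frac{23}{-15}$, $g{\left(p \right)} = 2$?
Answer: $\frac{2024}{3} \approx 674.67$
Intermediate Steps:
$U = \frac{23}{15}$ ($U = \left(-23\right) \left(- \frac{1}{15}\right) = \frac{23}{15} \approx 1.5333$)
$U \left(20 + g{\left(4 \right)}\right) 20 = \frac{23 \left(20 + 2\right)}{15} \cdot 20 = \frac{23}{15} \cdot 22 \cdot 20 = \frac{506}{15} \cdot 20 = \frac{2024}{3}$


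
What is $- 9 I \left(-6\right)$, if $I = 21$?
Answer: $1134$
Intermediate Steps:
$- 9 I \left(-6\right) = \left(-9\right) 21 \left(-6\right) = \left(-189\right) \left(-6\right) = 1134$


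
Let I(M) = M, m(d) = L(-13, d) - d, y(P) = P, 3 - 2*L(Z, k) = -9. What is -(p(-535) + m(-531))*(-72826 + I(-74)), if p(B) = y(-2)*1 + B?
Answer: 0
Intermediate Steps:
L(Z, k) = 6 (L(Z, k) = 3/2 - 1/2*(-9) = 3/2 + 9/2 = 6)
m(d) = 6 - d
p(B) = -2 + B (p(B) = -2*1 + B = -2 + B)
-(p(-535) + m(-531))*(-72826 + I(-74)) = -((-2 - 535) + (6 - 1*(-531)))*(-72826 - 74) = -(-537 + (6 + 531))*(-72900) = -(-537 + 537)*(-72900) = -0*(-72900) = -1*0 = 0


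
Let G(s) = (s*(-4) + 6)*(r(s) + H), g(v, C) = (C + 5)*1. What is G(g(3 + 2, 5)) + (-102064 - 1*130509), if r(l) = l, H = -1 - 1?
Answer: -232845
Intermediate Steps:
H = -2
g(v, C) = 5 + C (g(v, C) = (5 + C)*1 = 5 + C)
G(s) = (-2 + s)*(6 - 4*s) (G(s) = (s*(-4) + 6)*(s - 2) = (-4*s + 6)*(-2 + s) = (6 - 4*s)*(-2 + s) = (-2 + s)*(6 - 4*s))
G(g(3 + 2, 5)) + (-102064 - 1*130509) = (-12 - 4*(5 + 5)² + 14*(5 + 5)) + (-102064 - 1*130509) = (-12 - 4*10² + 14*10) + (-102064 - 130509) = (-12 - 4*100 + 140) - 232573 = (-12 - 400 + 140) - 232573 = -272 - 232573 = -232845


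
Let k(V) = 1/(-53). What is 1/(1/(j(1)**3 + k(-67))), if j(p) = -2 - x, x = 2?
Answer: -3393/53 ≈ -64.019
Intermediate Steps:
j(p) = -4 (j(p) = -2 - 1*2 = -2 - 2 = -4)
k(V) = -1/53
1/(1/(j(1)**3 + k(-67))) = 1/(1/((-4)**3 - 1/53)) = 1/(1/(-64 - 1/53)) = 1/(1/(-3393/53)) = 1/(-53/3393) = -3393/53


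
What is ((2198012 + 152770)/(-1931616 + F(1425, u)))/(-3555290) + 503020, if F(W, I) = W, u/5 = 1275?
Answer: 575319799042288097/1143731460065 ≈ 5.0302e+5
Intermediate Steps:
u = 6375 (u = 5*1275 = 6375)
((2198012 + 152770)/(-1931616 + F(1425, u)))/(-3555290) + 503020 = ((2198012 + 152770)/(-1931616 + 1425))/(-3555290) + 503020 = (2350782/(-1930191))*(-1/3555290) + 503020 = (2350782*(-1/1930191))*(-1/3555290) + 503020 = -783594/643397*(-1/3555290) + 503020 = 391797/1143731460065 + 503020 = 575319799042288097/1143731460065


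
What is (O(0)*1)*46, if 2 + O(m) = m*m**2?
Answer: -92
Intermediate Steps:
O(m) = -2 + m**3 (O(m) = -2 + m*m**2 = -2 + m**3)
(O(0)*1)*46 = ((-2 + 0**3)*1)*46 = ((-2 + 0)*1)*46 = -2*1*46 = -2*46 = -92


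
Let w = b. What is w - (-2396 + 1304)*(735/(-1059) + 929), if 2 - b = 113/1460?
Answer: 522446900311/515380 ≈ 1.0137e+6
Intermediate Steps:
b = 2807/1460 (b = 2 - 113/1460 = 2807/1460 ≈ 1.9226)
w = 2807/1460 ≈ 1.9226
w - (-2396 + 1304)*(735/(-1059) + 929) = 2807/1460 - (-2396 + 1304)*(735/(-1059) + 929) = 2807/1460 - (-1092)*(735*(-1/1059) + 929) = 2807/1460 - (-1092)*(-245/353 + 929) = 2807/1460 - (-1092)*327692/353 = 2807/1460 - 1*(-357839664/353) = 2807/1460 + 357839664/353 = 522446900311/515380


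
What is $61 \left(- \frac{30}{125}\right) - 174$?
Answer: $- \frac{4716}{25} \approx -188.64$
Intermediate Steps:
$61 \left(- \frac{30}{125}\right) - 174 = 61 \left(\left(-30\right) \frac{1}{125}\right) - 174 = 61 \left(- \frac{6}{25}\right) - 174 = - \frac{366}{25} - 174 = - \frac{4716}{25}$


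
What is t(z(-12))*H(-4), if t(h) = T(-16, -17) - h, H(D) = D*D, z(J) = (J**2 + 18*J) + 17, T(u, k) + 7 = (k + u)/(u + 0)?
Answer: 801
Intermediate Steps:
T(u, k) = -7 + (k + u)/u (T(u, k) = -7 + (k + u)/(u + 0) = -7 + (k + u)/u)
z(J) = 17 + J**2 + 18*J
H(D) = D**2
t(h) = -79/16 - h (t(h) = (-6 - 17/(-16)) - h = (-6 - 17*(-1/16)) - h = (-6 + 17/16) - h = -79/16 - h)
t(z(-12))*H(-4) = (-79/16 - (17 + (-12)**2 + 18*(-12)))*(-4)**2 = (-79/16 - (17 + 144 - 216))*16 = (-79/16 - 1*(-55))*16 = (-79/16 + 55)*16 = (801/16)*16 = 801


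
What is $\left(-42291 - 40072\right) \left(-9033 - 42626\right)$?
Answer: $4254790217$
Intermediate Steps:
$\left(-42291 - 40072\right) \left(-9033 - 42626\right) = \left(-42291 - 40072\right) \left(-51659\right) = \left(-82363\right) \left(-51659\right) = 4254790217$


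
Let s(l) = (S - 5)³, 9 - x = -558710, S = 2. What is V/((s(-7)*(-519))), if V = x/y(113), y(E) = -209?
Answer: -558719/2928717 ≈ -0.19077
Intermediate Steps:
x = 558719 (x = 9 - 1*(-558710) = 9 + 558710 = 558719)
s(l) = -27 (s(l) = (2 - 5)³ = (-3)³ = -27)
V = -558719/209 (V = 558719/(-209) = 558719*(-1/209) = -558719/209 ≈ -2673.3)
V/((s(-7)*(-519))) = -558719/(209*((-27*(-519)))) = -558719/209/14013 = -558719/209*1/14013 = -558719/2928717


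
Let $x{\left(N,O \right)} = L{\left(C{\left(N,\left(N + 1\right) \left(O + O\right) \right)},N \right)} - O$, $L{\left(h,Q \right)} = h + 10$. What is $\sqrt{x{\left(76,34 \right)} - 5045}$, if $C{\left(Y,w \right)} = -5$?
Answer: $i \sqrt{5074} \approx 71.232 i$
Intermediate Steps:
$L{\left(h,Q \right)} = 10 + h$
$x{\left(N,O \right)} = 5 - O$ ($x{\left(N,O \right)} = \left(10 - 5\right) - O = 5 - O$)
$\sqrt{x{\left(76,34 \right)} - 5045} = \sqrt{\left(5 - 34\right) - 5045} = \sqrt{-29 - 5045} = \sqrt{-5074} = i \sqrt{5074}$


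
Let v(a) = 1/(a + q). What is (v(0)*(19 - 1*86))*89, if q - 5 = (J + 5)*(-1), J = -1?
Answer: -5963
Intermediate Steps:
q = 1 (q = 5 + (-1 + 5)*(-1) = 5 + 4*(-1) = 5 - 4 = 1)
v(a) = 1/(1 + a) (v(a) = 1/(a + 1) = 1/(1 + a))
(v(0)*(19 - 1*86))*89 = ((19 - 1*86)/(1 + 0))*89 = ((19 - 86)/1)*89 = (1*(-67))*89 = -67*89 = -5963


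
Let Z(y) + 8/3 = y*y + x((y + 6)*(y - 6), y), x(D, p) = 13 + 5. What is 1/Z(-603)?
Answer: 3/1090873 ≈ 2.7501e-6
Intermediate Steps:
x(D, p) = 18
Z(y) = 46/3 + y² (Z(y) = -8/3 + (y*y + 18) = -8/3 + (y² + 18) = -8/3 + (18 + y²) = 46/3 + y²)
1/Z(-603) = 1/(46/3 + (-603)²) = 1/(46/3 + 363609) = 1/(1090873/3) = 3/1090873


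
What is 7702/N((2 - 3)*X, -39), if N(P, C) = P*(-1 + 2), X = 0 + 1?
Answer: -7702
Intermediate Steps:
X = 1
N(P, C) = P (N(P, C) = P*1 = P)
7702/N((2 - 3)*X, -39) = 7702/(((2 - 3)*1)) = 7702/((-1*1)) = 7702/(-1) = 7702*(-1) = -7702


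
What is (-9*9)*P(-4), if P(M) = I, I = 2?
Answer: -162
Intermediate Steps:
P(M) = 2
(-9*9)*P(-4) = -9*9*2 = -81*2 = -162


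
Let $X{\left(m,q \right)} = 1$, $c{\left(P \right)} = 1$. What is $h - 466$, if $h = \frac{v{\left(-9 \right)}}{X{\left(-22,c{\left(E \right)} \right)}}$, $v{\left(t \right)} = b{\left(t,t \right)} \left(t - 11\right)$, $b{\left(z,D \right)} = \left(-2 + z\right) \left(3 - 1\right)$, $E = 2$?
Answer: $-26$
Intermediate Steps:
$b{\left(z,D \right)} = -4 + 2 z$ ($b{\left(z,D \right)} = \left(-2 + z\right) 2 = -4 + 2 z$)
$v{\left(t \right)} = \left(-11 + t\right) \left(-4 + 2 t\right)$ ($v{\left(t \right)} = \left(-4 + 2 t\right) \left(t - 11\right) = \left(-4 + 2 t\right) \left(-11 + t\right) = \left(-11 + t\right) \left(-4 + 2 t\right)$)
$h = 440$ ($h = \frac{2 \left(-11 - 9\right) \left(-2 - 9\right)}{1} = 2 \left(-20\right) \left(-11\right) 1 = 440 \cdot 1 = 440$)
$h - 466 = 440 - 466 = -26$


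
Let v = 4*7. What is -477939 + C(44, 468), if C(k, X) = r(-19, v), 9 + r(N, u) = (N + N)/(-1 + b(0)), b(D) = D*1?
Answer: -477910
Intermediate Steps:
b(D) = D
v = 28
r(N, u) = -9 - 2*N (r(N, u) = -9 + (N + N)/(-1 + 0) = -9 + (2*N)/(-1) = -9 + (2*N)*(-1) = -9 - 2*N)
C(k, X) = 29 (C(k, X) = -9 - 2*(-19) = -9 + 38 = 29)
-477939 + C(44, 468) = -477939 + 29 = -477910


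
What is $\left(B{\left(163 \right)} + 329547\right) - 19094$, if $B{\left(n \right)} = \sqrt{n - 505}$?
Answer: $310453 + 3 i \sqrt{38} \approx 3.1045 \cdot 10^{5} + 18.493 i$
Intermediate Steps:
$B{\left(n \right)} = \sqrt{-505 + n}$
$\left(B{\left(163 \right)} + 329547\right) - 19094 = \left(\sqrt{-505 + 163} + 329547\right) - 19094 = \left(\sqrt{-342} + 329547\right) - 19094 = \left(3 i \sqrt{38} + 329547\right) - 19094 = \left(329547 + 3 i \sqrt{38}\right) - 19094 = 310453 + 3 i \sqrt{38}$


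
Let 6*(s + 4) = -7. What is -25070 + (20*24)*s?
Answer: -27550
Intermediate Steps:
s = -31/6 (s = -4 + (⅙)*(-7) = -4 - 7/6 = -31/6 ≈ -5.1667)
-25070 + (20*24)*s = -25070 + (20*24)*(-31/6) = -25070 + 480*(-31/6) = -25070 - 2480 = -27550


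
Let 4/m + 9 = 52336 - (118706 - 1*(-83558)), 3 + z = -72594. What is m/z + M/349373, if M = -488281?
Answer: -5314927154799817/3802916855954097 ≈ -1.3976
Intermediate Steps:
z = -72597 (z = -3 - 72594 = -72597)
m = -4/149937 (m = 4/(-9 + (52336 - (118706 - 1*(-83558)))) = 4/(-9 + (52336 - (118706 + 83558))) = 4/(-9 + (52336 - 1*202264)) = 4/(-9 + (52336 - 202264)) = 4/(-9 - 149928) = 4/(-149937) = 4*(-1/149937) = -4/149937 ≈ -2.6678e-5)
m/z + M/349373 = -4/149937/(-72597) - 488281/349373 = -4/149937*(-1/72597) - 488281*1/349373 = 4/10884976389 - 488281/349373 = -5314927154799817/3802916855954097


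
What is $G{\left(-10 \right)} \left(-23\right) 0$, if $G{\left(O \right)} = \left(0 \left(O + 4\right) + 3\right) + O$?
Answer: $0$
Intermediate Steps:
$G{\left(O \right)} = 3 + O$ ($G{\left(O \right)} = \left(0 \left(4 + O\right) + 3\right) + O = \left(0 + 3\right) + O = 3 + O$)
$G{\left(-10 \right)} \left(-23\right) 0 = \left(3 - 10\right) \left(-23\right) 0 = \left(-7\right) \left(-23\right) 0 = 161 \cdot 0 = 0$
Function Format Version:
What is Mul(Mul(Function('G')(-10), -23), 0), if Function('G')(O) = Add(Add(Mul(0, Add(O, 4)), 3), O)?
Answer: 0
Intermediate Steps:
Function('G')(O) = Add(3, O) (Function('G')(O) = Add(Add(Mul(0, Add(4, O)), 3), O) = Add(Add(0, 3), O) = Add(3, O))
Mul(Mul(Function('G')(-10), -23), 0) = Mul(Mul(Add(3, -10), -23), 0) = Mul(Mul(-7, -23), 0) = Mul(161, 0) = 0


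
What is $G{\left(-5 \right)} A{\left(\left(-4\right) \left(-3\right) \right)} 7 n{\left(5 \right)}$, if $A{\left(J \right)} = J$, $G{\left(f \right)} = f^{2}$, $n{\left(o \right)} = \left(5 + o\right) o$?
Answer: $105000$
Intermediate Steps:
$n{\left(o \right)} = o \left(5 + o\right)$
$G{\left(-5 \right)} A{\left(\left(-4\right) \left(-3\right) \right)} 7 n{\left(5 \right)} = \left(-5\right)^{2} \left(\left(-4\right) \left(-3\right)\right) 7 \cdot 5 \left(5 + 5\right) = 25 \cdot 12 \cdot 7 \cdot 5 \cdot 10 = 300 \cdot 7 \cdot 50 = 2100 \cdot 50 = 105000$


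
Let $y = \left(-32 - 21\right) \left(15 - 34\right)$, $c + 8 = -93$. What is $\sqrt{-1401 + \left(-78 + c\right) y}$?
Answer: $i \sqrt{181654} \approx 426.21 i$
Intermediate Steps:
$c = -101$ ($c = -8 - 93 = -101$)
$y = 1007$ ($y = \left(-53\right) \left(-19\right) = 1007$)
$\sqrt{-1401 + \left(-78 + c\right) y} = \sqrt{-1401 + \left(-78 - 101\right) 1007} = \sqrt{-1401 - 180253} = \sqrt{-181654} = i \sqrt{181654}$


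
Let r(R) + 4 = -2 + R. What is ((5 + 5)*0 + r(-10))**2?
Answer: 256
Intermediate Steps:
r(R) = -6 + R (r(R) = -4 + (-2 + R) = -6 + R)
((5 + 5)*0 + r(-10))**2 = ((5 + 5)*0 + (-6 - 10))**2 = (10*0 - 16)**2 = (0 - 16)**2 = (-16)**2 = 256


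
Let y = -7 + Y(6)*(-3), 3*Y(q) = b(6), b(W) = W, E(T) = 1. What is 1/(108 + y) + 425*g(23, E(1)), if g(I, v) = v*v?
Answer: 40376/95 ≈ 425.01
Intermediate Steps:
Y(q) = 2 (Y(q) = (1/3)*6 = 2)
g(I, v) = v**2
y = -13 (y = -7 + 2*(-3) = -7 - 6 = -13)
1/(108 + y) + 425*g(23, E(1)) = 1/(108 - 13) + 425*1**2 = 1/95 + 425*1 = 1/95 + 425 = 40376/95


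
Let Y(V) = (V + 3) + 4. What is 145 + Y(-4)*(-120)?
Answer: -215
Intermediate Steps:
Y(V) = 7 + V (Y(V) = (3 + V) + 4 = 7 + V)
145 + Y(-4)*(-120) = 145 + (7 - 4)*(-120) = 145 + 3*(-120) = 145 - 360 = -215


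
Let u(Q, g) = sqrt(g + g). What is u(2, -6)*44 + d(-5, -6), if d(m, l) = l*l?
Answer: 36 + 88*I*sqrt(3) ≈ 36.0 + 152.42*I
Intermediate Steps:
u(Q, g) = sqrt(2)*sqrt(g) (u(Q, g) = sqrt(2*g) = sqrt(2)*sqrt(g))
d(m, l) = l**2
u(2, -6)*44 + d(-5, -6) = (sqrt(2)*sqrt(-6))*44 + (-6)**2 = (sqrt(2)*(I*sqrt(6)))*44 + 36 = (2*I*sqrt(3))*44 + 36 = 88*I*sqrt(3) + 36 = 36 + 88*I*sqrt(3)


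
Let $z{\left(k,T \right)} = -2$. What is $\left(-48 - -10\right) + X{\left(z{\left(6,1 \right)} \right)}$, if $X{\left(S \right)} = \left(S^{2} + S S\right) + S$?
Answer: $-32$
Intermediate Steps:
$X{\left(S \right)} = S + 2 S^{2}$ ($X{\left(S \right)} = \left(S^{2} + S^{2}\right) + S = 2 S^{2} + S = S + 2 S^{2}$)
$\left(-48 - -10\right) + X{\left(z{\left(6,1 \right)} \right)} = \left(-48 - -10\right) - 2 \left(1 + 2 \left(-2\right)\right) = \left(-48 + 10\right) - 2 \left(1 - 4\right) = -38 - -6 = -38 + 6 = -32$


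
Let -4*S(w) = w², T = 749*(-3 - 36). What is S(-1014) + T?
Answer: -286260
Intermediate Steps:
T = -29211 (T = 749*(-39) = -29211)
S(w) = -w²/4
S(-1014) + T = -¼*(-1014)² - 29211 = -¼*1028196 - 29211 = -257049 - 29211 = -286260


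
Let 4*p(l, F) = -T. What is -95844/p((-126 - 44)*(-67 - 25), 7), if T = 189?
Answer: 18256/9 ≈ 2028.4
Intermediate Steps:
p(l, F) = -189/4 (p(l, F) = (-1*189)/4 = (¼)*(-189) = -189/4)
-95844/p((-126 - 44)*(-67 - 25), 7) = -95844/(-189/4) = -95844*(-4/189) = 18256/9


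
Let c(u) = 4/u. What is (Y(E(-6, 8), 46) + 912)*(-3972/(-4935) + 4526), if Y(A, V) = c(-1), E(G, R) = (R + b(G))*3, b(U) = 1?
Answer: 6761507352/1645 ≈ 4.1103e+6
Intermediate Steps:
E(G, R) = 3 + 3*R (E(G, R) = (R + 1)*3 = (1 + R)*3 = 3 + 3*R)
Y(A, V) = -4 (Y(A, V) = 4/(-1) = 4*(-1) = -4)
(Y(E(-6, 8), 46) + 912)*(-3972/(-4935) + 4526) = (-4 + 912)*(-3972/(-4935) + 4526) = 908*(-3972*(-1/4935) + 4526) = 908*(1324/1645 + 4526) = 908*(7446594/1645) = 6761507352/1645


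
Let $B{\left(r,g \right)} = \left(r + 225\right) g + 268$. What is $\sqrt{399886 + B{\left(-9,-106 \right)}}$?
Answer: $\sqrt{377258} \approx 614.21$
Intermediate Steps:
$B{\left(r,g \right)} = 268 + g \left(225 + r\right)$ ($B{\left(r,g \right)} = \left(225 + r\right) g + 268 = g \left(225 + r\right) + 268 = 268 + g \left(225 + r\right)$)
$\sqrt{399886 + B{\left(-9,-106 \right)}} = \sqrt{399886 + \left(268 + 225 \left(-106\right) - -954\right)} = \sqrt{399886 + \left(268 - 23850 + 954\right)} = \sqrt{399886 - 22628} = \sqrt{377258}$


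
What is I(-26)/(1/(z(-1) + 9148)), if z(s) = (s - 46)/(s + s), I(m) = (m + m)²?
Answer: 24799736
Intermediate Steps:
I(m) = 4*m² (I(m) = (2*m)² = 4*m²)
z(s) = (-46 + s)/(2*s) (z(s) = (-46 + s)/((2*s)) = (-46 + s)*(1/(2*s)) = (-46 + s)/(2*s))
I(-26)/(1/(z(-1) + 9148)) = (4*(-26)²)/(1/((½)*(-46 - 1)/(-1) + 9148)) = (4*676)/(1/((½)*(-1)*(-47) + 9148)) = 2704/(1/(47/2 + 9148)) = 2704/(1/(18343/2)) = 2704/(2/18343) = 2704*(18343/2) = 24799736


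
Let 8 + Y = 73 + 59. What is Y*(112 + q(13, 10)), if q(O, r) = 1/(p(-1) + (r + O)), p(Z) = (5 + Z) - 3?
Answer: 83359/6 ≈ 13893.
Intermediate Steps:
p(Z) = 2 + Z
Y = 124 (Y = -8 + (73 + 59) = -8 + 132 = 124)
q(O, r) = 1/(1 + O + r) (q(O, r) = 1/((2 - 1) + (r + O)) = 1/(1 + (O + r)) = 1/(1 + O + r))
Y*(112 + q(13, 10)) = 124*(112 + 1/(1 + 13 + 10)) = 124*(112 + 1/24) = 124*(2689/24) = 83359/6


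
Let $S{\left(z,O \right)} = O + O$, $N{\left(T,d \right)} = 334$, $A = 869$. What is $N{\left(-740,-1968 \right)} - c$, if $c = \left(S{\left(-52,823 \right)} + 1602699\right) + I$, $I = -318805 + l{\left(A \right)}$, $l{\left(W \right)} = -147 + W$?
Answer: $-1285928$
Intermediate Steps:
$I = -318083$ ($I = -318805 + \left(-147 + 869\right) = -318805 + 722 = -318083$)
$S{\left(z,O \right)} = 2 O$
$c = 1286262$ ($c = \left(2 \cdot 823 + 1602699\right) - 318083 = \left(1646 + 1602699\right) - 318083 = 1604345 - 318083 = 1286262$)
$N{\left(-740,-1968 \right)} - c = 334 - 1286262 = -1285928$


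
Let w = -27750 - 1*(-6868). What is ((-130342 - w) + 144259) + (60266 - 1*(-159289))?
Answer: 254354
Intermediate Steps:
w = -20882 (w = -27750 + 6868 = -20882)
((-130342 - w) + 144259) + (60266 - 1*(-159289)) = ((-130342 - 1*(-20882)) + 144259) + (60266 - 1*(-159289)) = ((-130342 + 20882) + 144259) + (60266 + 159289) = (-109460 + 144259) + 219555 = 34799 + 219555 = 254354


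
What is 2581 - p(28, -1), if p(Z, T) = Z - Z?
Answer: 2581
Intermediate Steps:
p(Z, T) = 0
2581 - p(28, -1) = 2581 - 1*0 = 2581 + 0 = 2581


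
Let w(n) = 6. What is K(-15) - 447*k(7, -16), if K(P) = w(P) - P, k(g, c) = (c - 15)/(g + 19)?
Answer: 14403/26 ≈ 553.96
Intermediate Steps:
k(g, c) = (-15 + c)/(19 + g)
K(P) = 6 - P
K(-15) - 447*k(7, -16) = (6 - 1*(-15)) - 447*(-15 - 16)/(19 + 7) = (6 + 15) - 447*(-31)/26 = 21 - 447*(-31)/26 = 21 - 447*(-31/26) = 21 + 13857/26 = 14403/26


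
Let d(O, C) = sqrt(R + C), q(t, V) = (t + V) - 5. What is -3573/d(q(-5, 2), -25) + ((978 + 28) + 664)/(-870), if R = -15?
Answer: -167/87 + 3573*I*sqrt(10)/20 ≈ -1.9195 + 564.94*I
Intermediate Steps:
q(t, V) = -5 + V + t (q(t, V) = (V + t) - 5 = -5 + V + t)
d(O, C) = sqrt(-15 + C)
-3573/d(q(-5, 2), -25) + ((978 + 28) + 664)/(-870) = -3573/sqrt(-15 - 25) + ((978 + 28) + 664)/(-870) = -3573*(-I*sqrt(10)/20) + (1006 + 664)*(-1/870) = -3573*(-I*sqrt(10)/20) + 1670*(-1/870) = -(-3573)*I*sqrt(10)/20 - 167/87 = 3573*I*sqrt(10)/20 - 167/87 = -167/87 + 3573*I*sqrt(10)/20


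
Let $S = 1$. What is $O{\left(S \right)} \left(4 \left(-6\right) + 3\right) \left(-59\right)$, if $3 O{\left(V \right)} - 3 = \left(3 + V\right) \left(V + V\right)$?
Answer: $4543$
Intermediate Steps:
$O{\left(V \right)} = 1 + \frac{2 V \left(3 + V\right)}{3}$ ($O{\left(V \right)} = 1 + \frac{\left(3 + V\right) \left(V + V\right)}{3} = 1 + \frac{\left(3 + V\right) 2 V}{3} = 1 + \frac{2 V \left(3 + V\right)}{3}$)
$O{\left(S \right)} \left(4 \left(-6\right) + 3\right) \left(-59\right) = \left(1 + 2 \cdot 1 + \frac{2 \cdot 1^{2}}{3}\right) \left(4 \left(-6\right) + 3\right) \left(-59\right) = \left(1 + 2 + \frac{2}{3} \cdot 1\right) \left(-24 + 3\right) \left(-59\right) = \left(1 + 2 + \frac{2}{3}\right) \left(-21\right) \left(-59\right) = \frac{11}{3} \left(-21\right) \left(-59\right) = \left(-77\right) \left(-59\right) = 4543$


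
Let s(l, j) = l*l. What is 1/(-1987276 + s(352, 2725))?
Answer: -1/1863372 ≈ -5.3666e-7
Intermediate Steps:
s(l, j) = l²
1/(-1987276 + s(352, 2725)) = 1/(-1987276 + 352²) = 1/(-1987276 + 123904) = 1/(-1863372) = -1/1863372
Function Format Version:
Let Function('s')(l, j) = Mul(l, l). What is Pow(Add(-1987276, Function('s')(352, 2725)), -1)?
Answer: Rational(-1, 1863372) ≈ -5.3666e-7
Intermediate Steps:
Function('s')(l, j) = Pow(l, 2)
Pow(Add(-1987276, Function('s')(352, 2725)), -1) = Pow(Add(-1987276, Pow(352, 2)), -1) = Pow(Add(-1987276, 123904), -1) = Pow(-1863372, -1) = Rational(-1, 1863372)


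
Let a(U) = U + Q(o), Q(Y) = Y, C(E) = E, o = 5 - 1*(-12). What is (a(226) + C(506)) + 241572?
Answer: 242321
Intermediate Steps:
o = 17 (o = 5 + 12 = 17)
a(U) = 17 + U (a(U) = U + 17 = 17 + U)
(a(226) + C(506)) + 241572 = ((17 + 226) + 506) + 241572 = (243 + 506) + 241572 = 749 + 241572 = 242321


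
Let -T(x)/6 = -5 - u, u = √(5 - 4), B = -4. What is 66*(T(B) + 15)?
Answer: 3366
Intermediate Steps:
u = 1 (u = √1 = 1)
T(x) = 36 (T(x) = -6*(-5 - 1*1) = -6*(-5 - 1) = -6*(-6) = 36)
66*(T(B) + 15) = 66*(36 + 15) = 66*51 = 3366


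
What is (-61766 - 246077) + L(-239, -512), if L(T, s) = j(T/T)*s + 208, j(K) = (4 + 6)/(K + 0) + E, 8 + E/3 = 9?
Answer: -314291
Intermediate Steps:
E = 3 (E = -24 + 3*9 = -24 + 27 = 3)
j(K) = 3 + 10/K (j(K) = (4 + 6)/(K + 0) + 3 = 10/K + 3 = 3 + 10/K)
L(T, s) = 208 + 13*s (L(T, s) = (3 + 10/((T/T)))*s + 208 = (3 + 10/1)*s + 208 = (3 + 10*1)*s + 208 = (3 + 10)*s + 208 = 13*s + 208 = 208 + 13*s)
(-61766 - 246077) + L(-239, -512) = (-61766 - 246077) + (208 + 13*(-512)) = -307843 + (208 - 6656) = -307843 - 6448 = -314291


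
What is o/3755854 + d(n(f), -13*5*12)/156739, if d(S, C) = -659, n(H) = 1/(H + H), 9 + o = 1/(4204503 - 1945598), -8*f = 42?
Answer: -254282721807943/60445094272883815 ≈ -0.0042068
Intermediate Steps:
f = -21/4 (f = -1/8*42 = -21/4 ≈ -5.2500)
o = -20330144/2258905 (o = -9 + 1/(4204503 - 1945598) = -9 + 1/2258905 = -20330144/2258905 ≈ -9.0000)
n(H) = 1/(2*H)
o/3755854 + d(n(f), -13*5*12)/156739 = -20330144/2258905/3755854 - 659/156739 = -20330144/2258905*1/3755854 - 659*1/156739 = -10165072/4242058689935 - 659/156739 = -254282721807943/60445094272883815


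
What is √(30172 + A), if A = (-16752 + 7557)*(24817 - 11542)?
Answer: I*√122033453 ≈ 11047.0*I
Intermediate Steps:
A = -122063625 (A = -9195*13275 = -122063625)
√(30172 + A) = √(30172 - 122063625) = √(-122033453) = I*√122033453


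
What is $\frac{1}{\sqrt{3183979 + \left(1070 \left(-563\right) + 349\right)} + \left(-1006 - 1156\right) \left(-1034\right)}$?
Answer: $\frac{1117754}{2498746718073} - \frac{\sqrt{2581918}}{4997493436146} \approx 4.47 \cdot 10^{-7}$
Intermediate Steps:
$\frac{1}{\sqrt{3183979 + \left(1070 \left(-563\right) + 349\right)} + \left(-1006 - 1156\right) \left(-1034\right)} = \frac{1}{\sqrt{3183979 + \left(-602410 + 349\right)} - -2235508} = \frac{1}{\sqrt{3183979 - 602061} + 2235508} = \frac{1}{\sqrt{2581918} + 2235508} = \frac{1}{2235508 + \sqrt{2581918}}$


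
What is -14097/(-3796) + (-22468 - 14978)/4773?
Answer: -24953345/6039436 ≈ -4.1317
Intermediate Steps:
-14097/(-3796) + (-22468 - 14978)/4773 = -14097*(-1/3796) - 37446*1/4773 = 14097/3796 - 12482/1591 = -24953345/6039436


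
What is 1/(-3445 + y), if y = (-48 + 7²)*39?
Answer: -1/3406 ≈ -0.00029360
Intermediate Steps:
y = 39 (y = (-48 + 49)*39 = 1*39 = 39)
1/(-3445 + y) = 1/(-3445 + 39) = 1/(-3406) = -1/3406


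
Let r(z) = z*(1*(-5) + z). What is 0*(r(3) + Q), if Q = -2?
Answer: 0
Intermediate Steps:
r(z) = z*(-5 + z)
0*(r(3) + Q) = 0*(3*(-5 + 3) - 2) = 0*(3*(-2) - 2) = 0*(-6 - 2) = 0*(-8) = 0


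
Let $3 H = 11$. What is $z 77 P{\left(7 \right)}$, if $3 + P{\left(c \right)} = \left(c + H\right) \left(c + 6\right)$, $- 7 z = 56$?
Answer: $- \frac{250712}{3} \approx -83571.0$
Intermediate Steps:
$z = -8$ ($z = \left(- \frac{1}{7}\right) 56 = -8$)
$H = \frac{11}{3}$ ($H = \frac{1}{3} \cdot 11 = \frac{11}{3} \approx 3.6667$)
$P{\left(c \right)} = -3 + \left(6 + c\right) \left(\frac{11}{3} + c\right)$ ($P{\left(c \right)} = -3 + \left(c + \frac{11}{3}\right) \left(c + 6\right) = -3 + \left(\frac{11}{3} + c\right) \left(6 + c\right) = -3 + \left(6 + c\right) \left(\frac{11}{3} + c\right)$)
$z 77 P{\left(7 \right)} = \left(-8\right) 77 \left(19 + 7^{2} + \frac{29}{3} \cdot 7\right) = - 616 \left(19 + 49 + \frac{203}{3}\right) = \left(-616\right) \frac{407}{3} = - \frac{250712}{3}$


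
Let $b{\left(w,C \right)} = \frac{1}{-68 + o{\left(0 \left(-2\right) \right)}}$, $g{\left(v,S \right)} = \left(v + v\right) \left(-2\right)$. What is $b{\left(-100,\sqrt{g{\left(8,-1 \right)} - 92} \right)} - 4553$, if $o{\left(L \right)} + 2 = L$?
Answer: $- \frac{318711}{70} \approx -4553.0$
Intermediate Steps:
$g{\left(v,S \right)} = - 4 v$ ($g{\left(v,S \right)} = 2 v \left(-2\right) = - 4 v$)
$o{\left(L \right)} = -2 + L$
$b{\left(w,C \right)} = - \frac{1}{70}$ ($b{\left(w,C \right)} = \frac{1}{-68 + \left(-2 + 0 \left(-2\right)\right)} = \frac{1}{-68 + \left(-2 + 0\right)} = \frac{1}{-68 - 2} = \frac{1}{-70} = - \frac{1}{70}$)
$b{\left(-100,\sqrt{g{\left(8,-1 \right)} - 92} \right)} - 4553 = - \frac{1}{70} - 4553 = - \frac{318711}{70}$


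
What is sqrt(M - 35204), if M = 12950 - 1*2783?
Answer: I*sqrt(25037) ≈ 158.23*I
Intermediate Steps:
M = 10167 (M = 12950 - 2783 = 10167)
sqrt(M - 35204) = sqrt(10167 - 35204) = sqrt(-25037) = I*sqrt(25037)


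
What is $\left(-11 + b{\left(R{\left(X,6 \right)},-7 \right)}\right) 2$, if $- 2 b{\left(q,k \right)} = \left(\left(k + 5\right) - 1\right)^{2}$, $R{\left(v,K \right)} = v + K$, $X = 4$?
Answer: $-31$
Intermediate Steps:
$R{\left(v,K \right)} = K + v$
$b{\left(q,k \right)} = - \frac{\left(4 + k\right)^{2}}{2}$ ($b{\left(q,k \right)} = - \frac{\left(\left(k + 5\right) - 1\right)^{2}}{2} = - \frac{\left(\left(5 + k\right) - 1\right)^{2}}{2} = - \frac{\left(4 + k\right)^{2}}{2}$)
$\left(-11 + b{\left(R{\left(X,6 \right)},-7 \right)}\right) 2 = \left(-11 - \frac{\left(4 - 7\right)^{2}}{2}\right) 2 = \left(-11 - \frac{\left(-3\right)^{2}}{2}\right) 2 = \left(-11 - \frac{9}{2}\right) 2 = \left(- \frac{31}{2}\right) 2 = -31$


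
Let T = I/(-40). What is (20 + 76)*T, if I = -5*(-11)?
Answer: -132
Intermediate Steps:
I = 55
T = -11/8 (T = 55/(-40) = 55*(-1/40) = -11/8 ≈ -1.3750)
(20 + 76)*T = (20 + 76)*(-11/8) = 96*(-11/8) = -132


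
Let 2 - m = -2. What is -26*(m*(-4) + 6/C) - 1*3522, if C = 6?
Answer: -3132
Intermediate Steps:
m = 4 (m = 2 - 1*(-2) = 2 + 2 = 4)
-26*(m*(-4) + 6/C) - 1*3522 = -26*(4*(-4) + 6/6) - 1*3522 = -26*(-16 + 6*(1/6)) - 3522 = -26*(-16 + 1) - 3522 = -26*(-15) - 3522 = 390 - 3522 = -3132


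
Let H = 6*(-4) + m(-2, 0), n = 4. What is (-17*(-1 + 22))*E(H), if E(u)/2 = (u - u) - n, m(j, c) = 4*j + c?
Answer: 2856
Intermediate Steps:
m(j, c) = c + 4*j
H = -32 (H = 6*(-4) + (0 + 4*(-2)) = -24 + (0 - 8) = -24 - 8 = -32)
E(u) = -8 (E(u) = 2*((u - u) - 1*4) = 2*(0 - 4) = 2*(-4) = -8)
(-17*(-1 + 22))*E(H) = -17*(-1 + 22)*(-8) = -17*21*(-8) = -357*(-8) = 2856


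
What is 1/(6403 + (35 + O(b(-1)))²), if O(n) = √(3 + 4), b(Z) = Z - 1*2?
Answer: 1527/11651785 - 14*√7/11651785 ≈ 0.00012787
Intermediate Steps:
b(Z) = -2 + Z (b(Z) = Z - 2 = -2 + Z)
O(n) = √7
1/(6403 + (35 + O(b(-1)))²) = 1/(6403 + (35 + √7)²)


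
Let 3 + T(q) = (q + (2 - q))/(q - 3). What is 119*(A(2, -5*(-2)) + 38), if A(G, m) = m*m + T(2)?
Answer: 15827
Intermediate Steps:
T(q) = -3 + 2/(-3 + q) (T(q) = -3 + (q + (2 - q))/(q - 3) = -3 + 2/(-3 + q))
A(G, m) = -5 + m² (A(G, m) = m*m + (11 - 3*2)/(-3 + 2) = m² + (11 - 6)/(-1) = m² - 1*5 = m² - 5 = -5 + m²)
119*(A(2, -5*(-2)) + 38) = 119*((-5 + (-5*(-2))²) + 38) = 119*((-5 + 10²) + 38) = 119*((-5 + 100) + 38) = 119*(95 + 38) = 119*133 = 15827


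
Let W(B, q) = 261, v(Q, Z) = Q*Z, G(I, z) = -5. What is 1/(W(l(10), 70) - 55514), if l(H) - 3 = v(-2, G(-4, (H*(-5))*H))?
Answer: -1/55253 ≈ -1.8099e-5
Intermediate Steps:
l(H) = 13 (l(H) = 3 - 2*(-5) = 3 + 10 = 13)
1/(W(l(10), 70) - 55514) = 1/(261 - 55514) = 1/(-55253) = -1/55253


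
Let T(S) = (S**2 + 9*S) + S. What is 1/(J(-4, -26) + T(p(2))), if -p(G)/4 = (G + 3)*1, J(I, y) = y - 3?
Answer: 1/171 ≈ 0.0058480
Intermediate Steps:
J(I, y) = -3 + y
p(G) = -12 - 4*G (p(G) = -4*(G + 3) = -4*(3 + G) = -12 - 4*G)
T(S) = S**2 + 10*S
1/(J(-4, -26) + T(p(2))) = 1/((-3 - 26) + (-12 - 4*2)*(10 + (-12 - 4*2))) = 1/(-29 + (-12 - 8)*(10 + (-12 - 8))) = 1/(-29 - 20*(10 - 20)) = 1/(-29 - 20*(-10)) = 1/(-29 + 200) = 1/171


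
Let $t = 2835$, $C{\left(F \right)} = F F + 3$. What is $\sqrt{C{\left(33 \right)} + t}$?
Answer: $\sqrt{3927} \approx 62.666$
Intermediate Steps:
$C{\left(F \right)} = 3 + F^{2}$ ($C{\left(F \right)} = F^{2} + 3 = 3 + F^{2}$)
$\sqrt{C{\left(33 \right)} + t} = \sqrt{\left(3 + 33^{2}\right) + 2835} = \sqrt{\left(3 + 1089\right) + 2835} = \sqrt{1092 + 2835} = \sqrt{3927}$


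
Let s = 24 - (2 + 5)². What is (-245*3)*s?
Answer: 18375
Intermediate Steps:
s = -25 (s = 24 - 1*7² = 24 - 1*49 = 24 - 49 = -25)
(-245*3)*s = -245*3*(-25) = -35*21*(-25) = -735*(-25) = 18375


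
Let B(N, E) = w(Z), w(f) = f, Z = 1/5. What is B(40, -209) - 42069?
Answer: -210344/5 ≈ -42069.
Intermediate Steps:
Z = 1/5 ≈ 0.20000
B(N, E) = 1/5
B(40, -209) - 42069 = 1/5 - 42069 = -210344/5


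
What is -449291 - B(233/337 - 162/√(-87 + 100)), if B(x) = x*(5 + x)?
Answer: -666318198985/1476397 + 348462*√13/4381 ≈ -4.5103e+5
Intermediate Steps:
-449291 - B(233/337 - 162/√(-87 + 100)) = -449291 - (233/337 - 162/√(-87 + 100))*(5 + (233/337 - 162/√(-87 + 100))) = -449291 - (233*(1/337) - 162*√13/13)*(5 + (233*(1/337) - 162*√13/13)) = -449291 - (233/337 - 162*√13/13)*(5 + (233/337 - 162*√13/13)) = -449291 - (233/337 - 162*√13/13)*(1918/337 - 162*√13/13)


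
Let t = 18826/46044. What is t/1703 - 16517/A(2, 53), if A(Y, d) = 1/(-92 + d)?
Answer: 25255354767371/39206466 ≈ 6.4416e+5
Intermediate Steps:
t = 9413/23022 (t = 18826*(1/46044) = 9413/23022 ≈ 0.40887)
t/1703 - 16517/A(2, 53) = (9413/23022)/1703 - 16517/(1/(-92 + 53)) = (9413/23022)*(1/1703) - 16517/(1/(-39)) = 9413/39206466 - 16517/(-1/39) = 9413/39206466 - 16517*(-39) = 9413/39206466 + 644163 = 25255354767371/39206466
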